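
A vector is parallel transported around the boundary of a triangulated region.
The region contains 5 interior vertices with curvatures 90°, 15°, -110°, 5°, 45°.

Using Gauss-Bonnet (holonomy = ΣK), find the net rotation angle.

Holonomy = total enclosed curvature = 90° + 15° + (-110°) + 5° + 45° = 45°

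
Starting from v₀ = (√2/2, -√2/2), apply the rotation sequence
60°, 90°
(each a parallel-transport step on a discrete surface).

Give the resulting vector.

Total rotation: 60° + 90° = 150°. Final vector: (-0.2588, 0.9659)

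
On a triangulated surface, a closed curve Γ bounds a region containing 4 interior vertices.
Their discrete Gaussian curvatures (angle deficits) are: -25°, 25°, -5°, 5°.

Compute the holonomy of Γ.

Holonomy = total enclosed curvature = (-25°) + 25° + (-5°) + 5° = 0°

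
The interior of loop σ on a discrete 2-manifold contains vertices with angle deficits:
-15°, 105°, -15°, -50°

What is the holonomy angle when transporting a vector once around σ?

Holonomy = total enclosed curvature = (-15°) + 105° + (-15°) + (-50°) = 25°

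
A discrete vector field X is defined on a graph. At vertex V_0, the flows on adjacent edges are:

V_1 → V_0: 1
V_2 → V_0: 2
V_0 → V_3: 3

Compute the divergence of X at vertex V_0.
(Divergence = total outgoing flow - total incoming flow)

Divergence = sum of outgoing flows = (-1) + (-2) + 3 = 0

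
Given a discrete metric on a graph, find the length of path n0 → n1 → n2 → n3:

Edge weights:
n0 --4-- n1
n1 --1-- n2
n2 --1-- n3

Arc length = 4 + 1 + 1 = 6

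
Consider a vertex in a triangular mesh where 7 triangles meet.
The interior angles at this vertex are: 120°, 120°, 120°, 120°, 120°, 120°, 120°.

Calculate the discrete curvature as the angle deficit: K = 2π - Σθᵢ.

Sum of angles = 840°. K = 360° - 840° = -480° = -8π/3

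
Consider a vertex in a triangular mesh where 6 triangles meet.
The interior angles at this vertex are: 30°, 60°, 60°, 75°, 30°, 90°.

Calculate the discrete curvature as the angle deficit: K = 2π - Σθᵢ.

Sum of angles = 345°. K = 360° - 345° = 15°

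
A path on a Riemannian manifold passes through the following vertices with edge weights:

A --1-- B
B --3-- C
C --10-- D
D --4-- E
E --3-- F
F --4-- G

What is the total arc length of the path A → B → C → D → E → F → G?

Arc length = 1 + 3 + 10 + 4 + 3 + 4 = 25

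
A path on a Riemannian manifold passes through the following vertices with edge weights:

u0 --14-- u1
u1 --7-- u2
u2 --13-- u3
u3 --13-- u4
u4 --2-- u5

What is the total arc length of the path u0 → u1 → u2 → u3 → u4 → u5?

Arc length = 14 + 7 + 13 + 13 + 2 = 49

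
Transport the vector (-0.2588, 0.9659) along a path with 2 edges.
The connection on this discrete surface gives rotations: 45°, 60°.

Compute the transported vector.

Total rotation: 45° + 60° = 105°. Final vector: (-0.8660, -0.5000)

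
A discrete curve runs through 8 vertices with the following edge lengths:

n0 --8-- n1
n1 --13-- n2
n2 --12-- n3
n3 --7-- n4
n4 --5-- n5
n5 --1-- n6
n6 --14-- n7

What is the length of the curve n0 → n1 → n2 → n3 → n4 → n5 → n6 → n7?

Arc length = 8 + 13 + 12 + 7 + 5 + 1 + 14 = 60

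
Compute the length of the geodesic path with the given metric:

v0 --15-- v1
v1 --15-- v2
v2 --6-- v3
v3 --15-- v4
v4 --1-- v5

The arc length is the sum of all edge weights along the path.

Arc length = 15 + 15 + 6 + 15 + 1 = 52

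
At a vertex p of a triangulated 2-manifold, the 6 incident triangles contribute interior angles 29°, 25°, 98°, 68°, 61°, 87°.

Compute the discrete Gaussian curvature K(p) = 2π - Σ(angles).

Sum of angles = 368°. K = 360° - 368° = -8° = -2π/45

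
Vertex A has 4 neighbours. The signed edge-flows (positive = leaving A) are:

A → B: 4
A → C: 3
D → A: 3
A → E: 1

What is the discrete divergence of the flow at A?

Divergence = sum of outgoing flows = 4 + 3 + (-3) + 1 = 5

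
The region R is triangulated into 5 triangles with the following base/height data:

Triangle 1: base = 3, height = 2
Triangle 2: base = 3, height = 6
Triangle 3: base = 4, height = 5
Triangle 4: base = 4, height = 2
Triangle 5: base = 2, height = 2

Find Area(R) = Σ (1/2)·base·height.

(1/2)×3×2 + (1/2)×3×6 + (1/2)×4×5 + (1/2)×4×2 + (1/2)×2×2 = 28.0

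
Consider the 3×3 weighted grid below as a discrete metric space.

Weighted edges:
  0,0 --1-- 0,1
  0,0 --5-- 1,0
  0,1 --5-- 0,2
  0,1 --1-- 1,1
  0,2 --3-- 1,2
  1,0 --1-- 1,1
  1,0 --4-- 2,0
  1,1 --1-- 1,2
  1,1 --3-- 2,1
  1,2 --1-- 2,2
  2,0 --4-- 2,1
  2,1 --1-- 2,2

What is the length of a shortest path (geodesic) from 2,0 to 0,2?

Shortest path: 2,0 → 1,0 → 1,1 → 1,2 → 0,2, total weight = 9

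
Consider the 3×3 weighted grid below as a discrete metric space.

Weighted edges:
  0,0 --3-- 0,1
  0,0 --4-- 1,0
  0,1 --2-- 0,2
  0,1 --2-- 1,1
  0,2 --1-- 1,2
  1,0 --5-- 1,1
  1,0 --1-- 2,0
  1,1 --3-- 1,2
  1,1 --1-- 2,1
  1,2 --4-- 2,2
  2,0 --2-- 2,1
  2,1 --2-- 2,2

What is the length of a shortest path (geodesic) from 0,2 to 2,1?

Shortest path: 0,2 → 1,2 → 1,1 → 2,1, total weight = 5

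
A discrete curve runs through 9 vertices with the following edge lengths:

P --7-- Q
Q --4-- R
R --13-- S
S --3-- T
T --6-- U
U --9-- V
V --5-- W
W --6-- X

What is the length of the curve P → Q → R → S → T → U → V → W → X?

Arc length = 7 + 4 + 13 + 3 + 6 + 9 + 5 + 6 = 53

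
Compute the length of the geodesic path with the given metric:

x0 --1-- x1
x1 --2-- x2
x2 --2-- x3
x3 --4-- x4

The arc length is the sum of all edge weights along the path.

Arc length = 1 + 2 + 2 + 4 = 9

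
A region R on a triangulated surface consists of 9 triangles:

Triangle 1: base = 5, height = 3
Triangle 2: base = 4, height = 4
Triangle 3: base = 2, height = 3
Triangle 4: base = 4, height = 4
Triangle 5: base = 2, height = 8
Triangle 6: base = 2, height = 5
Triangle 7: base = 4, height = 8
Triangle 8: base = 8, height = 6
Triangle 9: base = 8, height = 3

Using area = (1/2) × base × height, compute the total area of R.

(1/2)×5×3 + (1/2)×4×4 + (1/2)×2×3 + (1/2)×4×4 + (1/2)×2×8 + (1/2)×2×5 + (1/2)×4×8 + (1/2)×8×6 + (1/2)×8×3 = 91.5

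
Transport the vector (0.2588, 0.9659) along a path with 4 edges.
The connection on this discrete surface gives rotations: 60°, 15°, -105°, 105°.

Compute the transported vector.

Total rotation: 60° + 15° + (-105°) + 105° = 75°. Final vector: (-0.8660, 0.5000)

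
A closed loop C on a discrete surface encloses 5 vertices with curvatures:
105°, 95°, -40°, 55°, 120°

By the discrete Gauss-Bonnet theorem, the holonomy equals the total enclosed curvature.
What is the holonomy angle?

Holonomy = total enclosed curvature = 105° + 95° + (-40°) + 55° + 120° = 335°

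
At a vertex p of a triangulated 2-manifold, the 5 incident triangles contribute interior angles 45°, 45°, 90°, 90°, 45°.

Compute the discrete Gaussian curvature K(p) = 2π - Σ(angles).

Sum of angles = 315°. K = 360° - 315° = 45° = π/4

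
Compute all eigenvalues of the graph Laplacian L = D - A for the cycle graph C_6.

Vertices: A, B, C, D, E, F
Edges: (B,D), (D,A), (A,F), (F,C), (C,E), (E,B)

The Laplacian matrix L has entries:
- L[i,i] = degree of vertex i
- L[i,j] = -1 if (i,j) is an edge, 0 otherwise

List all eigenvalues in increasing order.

The cycle graph C_n has Laplacian eigenvalues λ_k = 2 − 2cos(2πk/n), k = 0, 1, …, n−1. Here n = 6:
k=0: 2 − 2cos(0) = 0.0; k=1: 2 − 2cos(π/3) = 1.0; k=2: 2 − 2cos(2π/3) = 3.0; k=3: 2 − 2cos(π) = 4.0; k=4: 2 − 2cos(4π/3) = 3.0; k=5: 2 − 2cos(5π/3) = 1.0.
Laplacian eigenvalues (increasing order): [0.0, 1.0, 1.0, 3.0, 3.0, 4.0]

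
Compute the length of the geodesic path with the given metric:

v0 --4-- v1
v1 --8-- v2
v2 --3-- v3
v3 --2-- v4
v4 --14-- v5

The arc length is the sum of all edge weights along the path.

Arc length = 4 + 8 + 3 + 2 + 14 = 31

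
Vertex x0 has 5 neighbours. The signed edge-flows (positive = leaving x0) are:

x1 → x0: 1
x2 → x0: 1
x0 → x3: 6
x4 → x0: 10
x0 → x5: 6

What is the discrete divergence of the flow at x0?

Divergence = sum of outgoing flows = (-1) + (-1) + 6 + (-10) + 6 = 0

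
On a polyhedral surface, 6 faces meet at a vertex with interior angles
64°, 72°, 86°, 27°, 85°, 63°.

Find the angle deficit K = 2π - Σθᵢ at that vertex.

Sum of angles = 397°. K = 360° - 397° = -37° = -37π/180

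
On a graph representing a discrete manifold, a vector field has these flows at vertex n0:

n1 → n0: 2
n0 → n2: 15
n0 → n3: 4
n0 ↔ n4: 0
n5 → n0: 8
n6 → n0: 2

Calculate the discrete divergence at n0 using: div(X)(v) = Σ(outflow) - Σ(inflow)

Divergence = sum of outgoing flows = (-2) + 15 + 4 + 0 + (-8) + (-2) = 7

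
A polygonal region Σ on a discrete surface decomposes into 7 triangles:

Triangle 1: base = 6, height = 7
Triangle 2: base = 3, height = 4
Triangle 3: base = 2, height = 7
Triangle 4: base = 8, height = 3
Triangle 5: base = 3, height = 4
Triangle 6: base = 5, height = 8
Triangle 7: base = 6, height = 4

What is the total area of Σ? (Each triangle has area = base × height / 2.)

(1/2)×6×7 + (1/2)×3×4 + (1/2)×2×7 + (1/2)×8×3 + (1/2)×3×4 + (1/2)×5×8 + (1/2)×6×4 = 84.0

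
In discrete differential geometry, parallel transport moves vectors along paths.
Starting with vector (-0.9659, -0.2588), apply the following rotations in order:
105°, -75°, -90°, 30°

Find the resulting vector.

Total rotation: 105° + (-75°) + (-90°) + 30° = -30°. Final vector: (-0.9659, 0.2588)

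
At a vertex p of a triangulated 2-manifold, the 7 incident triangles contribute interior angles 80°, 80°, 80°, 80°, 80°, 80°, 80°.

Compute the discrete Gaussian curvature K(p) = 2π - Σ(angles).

Sum of angles = 560°. K = 360° - 560° = -200°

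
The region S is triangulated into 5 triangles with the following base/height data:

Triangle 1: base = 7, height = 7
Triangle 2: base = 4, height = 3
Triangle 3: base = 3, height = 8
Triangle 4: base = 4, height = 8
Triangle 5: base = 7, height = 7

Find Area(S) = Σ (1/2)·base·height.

(1/2)×7×7 + (1/2)×4×3 + (1/2)×3×8 + (1/2)×4×8 + (1/2)×7×7 = 83.0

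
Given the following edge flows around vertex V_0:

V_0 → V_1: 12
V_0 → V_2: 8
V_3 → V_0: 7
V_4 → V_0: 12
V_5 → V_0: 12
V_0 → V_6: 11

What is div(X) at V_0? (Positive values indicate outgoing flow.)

Divergence = sum of outgoing flows = 12 + 8 + (-7) + (-12) + (-12) + 11 = 0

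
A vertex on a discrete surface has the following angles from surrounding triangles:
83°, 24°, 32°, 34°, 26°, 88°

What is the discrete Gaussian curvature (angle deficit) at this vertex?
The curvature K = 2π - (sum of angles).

Sum of angles = 287°. K = 360° - 287° = 73° = 73π/180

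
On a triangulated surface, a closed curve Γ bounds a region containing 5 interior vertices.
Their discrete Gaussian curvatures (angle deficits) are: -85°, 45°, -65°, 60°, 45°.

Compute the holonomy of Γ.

Holonomy = total enclosed curvature = (-85°) + 45° + (-65°) + 60° + 45° = 0°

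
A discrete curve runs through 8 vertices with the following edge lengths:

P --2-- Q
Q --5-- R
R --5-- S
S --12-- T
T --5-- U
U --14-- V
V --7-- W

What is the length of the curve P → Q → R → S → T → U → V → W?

Arc length = 2 + 5 + 5 + 12 + 5 + 14 + 7 = 50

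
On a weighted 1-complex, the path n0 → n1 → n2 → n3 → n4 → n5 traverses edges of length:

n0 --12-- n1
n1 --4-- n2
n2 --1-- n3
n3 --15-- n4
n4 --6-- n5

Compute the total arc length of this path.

Arc length = 12 + 4 + 1 + 15 + 6 = 38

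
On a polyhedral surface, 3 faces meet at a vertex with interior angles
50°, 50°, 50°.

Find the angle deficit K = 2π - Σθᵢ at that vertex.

Sum of angles = 150°. K = 360° - 150° = 210°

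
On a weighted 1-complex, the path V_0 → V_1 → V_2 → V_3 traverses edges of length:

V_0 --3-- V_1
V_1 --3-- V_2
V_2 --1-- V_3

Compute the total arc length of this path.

Arc length = 3 + 3 + 1 = 7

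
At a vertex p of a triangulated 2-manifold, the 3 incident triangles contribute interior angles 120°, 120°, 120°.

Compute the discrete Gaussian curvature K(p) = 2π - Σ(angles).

Sum of angles = 360°. K = 360° - 360° = 0°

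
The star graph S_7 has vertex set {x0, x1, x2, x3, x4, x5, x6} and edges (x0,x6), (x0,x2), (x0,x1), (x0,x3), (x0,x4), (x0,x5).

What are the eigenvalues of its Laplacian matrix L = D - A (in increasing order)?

The star S_7 is the complete bipartite graph K_{1,6} (one hub of degree 6, 6 leaves of degree 1). The Laplacian spectrum of K_{p,q} is 0, p (multiplicity q−1), q (multiplicity p−1), p+q. With p = 1, q = 6: 0 once, 1 with multiplicity 5, and 7 once. (Check: trace L = sum of degrees = 12 = 5·1 + 7.)
Laplacian eigenvalues (increasing order): [0.0, 1.0, 1.0, 1.0, 1.0, 1.0, 7.0]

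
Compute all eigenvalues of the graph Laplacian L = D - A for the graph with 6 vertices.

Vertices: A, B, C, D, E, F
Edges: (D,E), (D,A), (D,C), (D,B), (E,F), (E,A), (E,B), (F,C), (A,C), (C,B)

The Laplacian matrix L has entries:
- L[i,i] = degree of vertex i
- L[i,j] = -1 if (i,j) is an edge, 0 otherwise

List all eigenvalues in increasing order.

Degrees: deg(A) = 3, deg(B) = 3, deg(C) = 4, deg(D) = 4, deg(E) = 4, deg(F) = 2.
L = D − A with rows/columns ordered (A, B, C, D, E, F):
  [ 3,  0, -1, -1, -1,  0]
  [ 0,  3, -1, -1, -1,  0]
  [-1, -1,  4, -1,  0, -1]
  [-1, -1, -1,  4, -1,  0]
  [-1, -1,  0, -1,  4, -1]
  [ 0,  0, -1,  0, -1,  2]
Characteristic polynomial: det(λI − L) = λ(λ − 2)(λ − 3)(λ − 4)(λ − 5)(λ − 6).
Roots: λ = 0; (λ − 2) = 0 ⇒ λ = 2; (λ − 3) = 0 ⇒ λ = 3; (λ − 4) = 0 ⇒ λ = 4; (λ − 5) = 0 ⇒ λ = 5; (λ − 6) = 0 ⇒ λ = 6.
(Check: the roots sum (with multiplicity) to 20, matching trace L = Σdeg = 2·10 = 20.)
Laplacian eigenvalues (increasing order): [0.0, 2.0, 3.0, 4.0, 5.0, 6.0]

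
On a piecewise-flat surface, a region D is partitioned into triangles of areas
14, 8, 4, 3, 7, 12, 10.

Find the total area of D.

14 + 8 + 4 + 3 + 7 + 12 + 10 = 58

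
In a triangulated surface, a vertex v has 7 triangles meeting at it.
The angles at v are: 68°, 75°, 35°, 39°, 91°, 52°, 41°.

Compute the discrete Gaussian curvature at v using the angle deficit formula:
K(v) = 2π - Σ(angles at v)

Sum of angles = 401°. K = 360° - 401° = -41° = -41π/180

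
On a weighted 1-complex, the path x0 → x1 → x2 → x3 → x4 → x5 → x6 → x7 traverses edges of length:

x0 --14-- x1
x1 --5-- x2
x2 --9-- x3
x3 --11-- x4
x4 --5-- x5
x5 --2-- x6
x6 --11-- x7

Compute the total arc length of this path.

Arc length = 14 + 5 + 9 + 11 + 5 + 2 + 11 = 57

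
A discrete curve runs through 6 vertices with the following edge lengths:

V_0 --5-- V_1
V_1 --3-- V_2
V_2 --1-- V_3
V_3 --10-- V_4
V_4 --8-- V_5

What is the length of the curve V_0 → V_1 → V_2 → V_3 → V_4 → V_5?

Arc length = 5 + 3 + 1 + 10 + 8 = 27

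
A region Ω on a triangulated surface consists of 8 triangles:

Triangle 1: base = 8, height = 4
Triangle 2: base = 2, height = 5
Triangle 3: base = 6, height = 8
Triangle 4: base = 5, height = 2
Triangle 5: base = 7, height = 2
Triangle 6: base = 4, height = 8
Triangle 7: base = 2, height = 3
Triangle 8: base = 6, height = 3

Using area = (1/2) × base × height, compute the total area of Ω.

(1/2)×8×4 + (1/2)×2×5 + (1/2)×6×8 + (1/2)×5×2 + (1/2)×7×2 + (1/2)×4×8 + (1/2)×2×3 + (1/2)×6×3 = 85.0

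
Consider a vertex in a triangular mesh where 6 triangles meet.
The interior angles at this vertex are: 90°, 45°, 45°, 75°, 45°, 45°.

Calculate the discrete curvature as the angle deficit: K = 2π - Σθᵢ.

Sum of angles = 345°. K = 360° - 345° = 15°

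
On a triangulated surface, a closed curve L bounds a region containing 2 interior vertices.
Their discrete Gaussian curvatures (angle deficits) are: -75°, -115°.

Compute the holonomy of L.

Holonomy = total enclosed curvature = (-75°) + (-115°) = -190°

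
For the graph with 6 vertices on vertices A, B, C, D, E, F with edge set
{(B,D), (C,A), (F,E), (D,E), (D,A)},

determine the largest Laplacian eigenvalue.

Degrees: deg(A) = 2, deg(B) = 1, deg(C) = 1, deg(D) = 3, deg(E) = 2, deg(F) = 1.
L = D − A with rows/columns ordered (A, B, C, D, E, F):
  [ 2,  0, -1, -1,  0,  0]
  [ 0,  1,  0, -1,  0,  0]
  [-1,  0,  1,  0,  0,  0]
  [-1, -1,  0,  3, -1,  0]
  [ 0,  0,  0, -1,  2, -1]
  [ 0,  0,  0,  0, -1,  1]
Characteristic polynomial: det(λI − L) = λ(λ² − 3λ + 1)(λ² − 5λ + 3)(λ − 2).
Roots: λ = 0; (λ² − 3λ + 1) = 0 ⇒ λ = (3 ± √5)/2 ≈ 0.382, 2.618; (λ² − 5λ + 3) = 0 ⇒ λ = (5 ± √13)/2 ≈ 0.6972, 4.3028; (λ − 2) = 0 ⇒ λ = 2.
(Check: the roots sum (with multiplicity) to 10, matching trace L = Σdeg = 2·5 = 10.)
Laplacian eigenvalues: [0.0, 0.382, 0.6972, 2.0, 2.618, 4.3028]. Largest eigenvalue (spectral radius) = 4.3028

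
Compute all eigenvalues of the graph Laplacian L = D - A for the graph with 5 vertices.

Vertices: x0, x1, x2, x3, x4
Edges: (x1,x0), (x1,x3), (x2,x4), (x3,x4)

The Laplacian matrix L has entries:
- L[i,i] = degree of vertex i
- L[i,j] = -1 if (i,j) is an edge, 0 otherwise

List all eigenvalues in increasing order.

Degrees: deg(x0) = 1, deg(x1) = 2, deg(x2) = 1, deg(x3) = 2, deg(x4) = 2.
L = D − A with rows/columns ordered (x0, x1, x2, x3, x4):
  [ 1, -1,  0,  0,  0]
  [-1,  2,  0, -1,  0]
  [ 0,  0,  1,  0, -1]
  [ 0, -1,  0,  2, -1]
  [ 0,  0, -1, -1,  2]
Characteristic polynomial: det(λI − L) = λ(λ² − 3λ + 1)(λ² − 5λ + 5).
Roots: λ = 0; (λ² − 3λ + 1) = 0 ⇒ λ = (3 ± √5)/2 ≈ 0.382, 2.618; (λ² − 5λ + 5) = 0 ⇒ λ = (5 ± √5)/2 ≈ 1.382, 3.618.
(Check: the roots sum (with multiplicity) to 8, matching trace L = Σdeg = 2·4 = 8.)
Laplacian eigenvalues (increasing order): [0.0, 0.382, 1.382, 2.618, 3.618]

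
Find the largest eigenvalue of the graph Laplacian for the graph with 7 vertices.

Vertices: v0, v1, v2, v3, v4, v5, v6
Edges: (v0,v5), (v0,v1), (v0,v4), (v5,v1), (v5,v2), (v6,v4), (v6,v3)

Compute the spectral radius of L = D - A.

Degrees: deg(v0) = 3, deg(v1) = 2, deg(v2) = 1, deg(v3) = 1, deg(v4) = 2, deg(v5) = 3, deg(v6) = 2.
L = D − A with rows/columns ordered (v0, v1, v2, v3, v4, v5, v6):
  [ 3, -1,  0,  0, -1, -1,  0]
  [-1,  2,  0,  0,  0, -1,  0]
  [ 0,  0,  1,  0,  0, -1,  0]
  [ 0,  0,  0,  1,  0,  0, -1]
  [-1,  0,  0,  0,  2,  0, -1]
  [-1, -1, -1,  0,  0,  3,  0]
  [ 0,  0,  0, -1, -1,  0,  2]
Characteristic polynomial: det(λI − L) = λ(λ² − 4λ + 1)(λ − 1)(λ² − 6λ + 7)(λ − 3).
Roots: λ = 0; (λ² − 4λ + 1) = 0 ⇒ λ = 2 ± √3 ≈ 0.2679, 3.7321; (λ − 1) = 0 ⇒ λ = 1; (λ² − 6λ + 7) = 0 ⇒ λ = 3 ± √2 ≈ 1.5858, 4.4142; (λ − 3) = 0 ⇒ λ = 3.
(Check: the roots sum (with multiplicity) to 14, matching trace L = Σdeg = 2·7 = 14.)
Laplacian eigenvalues: [0.0, 0.2679, 1.0, 1.5858, 3.0, 3.7321, 4.4142]. Largest eigenvalue (spectral radius) = 4.4142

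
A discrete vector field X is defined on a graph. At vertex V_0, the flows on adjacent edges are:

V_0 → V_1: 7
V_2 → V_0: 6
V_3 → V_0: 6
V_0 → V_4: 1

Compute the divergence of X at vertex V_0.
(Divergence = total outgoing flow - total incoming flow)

Divergence = sum of outgoing flows = 7 + (-6) + (-6) + 1 = -4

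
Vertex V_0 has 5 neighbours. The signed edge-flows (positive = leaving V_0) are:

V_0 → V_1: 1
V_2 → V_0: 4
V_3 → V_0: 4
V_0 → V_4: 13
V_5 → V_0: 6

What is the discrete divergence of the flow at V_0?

Divergence = sum of outgoing flows = 1 + (-4) + (-4) + 13 + (-6) = 0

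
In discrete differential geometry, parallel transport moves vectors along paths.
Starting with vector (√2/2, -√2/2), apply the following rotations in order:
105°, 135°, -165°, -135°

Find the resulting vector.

Total rotation: 105° + 135° + (-165°) + (-135°) = -60°. Final vector: (-0.2588, -0.9659)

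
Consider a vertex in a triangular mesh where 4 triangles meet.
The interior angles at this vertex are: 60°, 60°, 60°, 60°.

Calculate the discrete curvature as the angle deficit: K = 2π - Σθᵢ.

Sum of angles = 240°. K = 360° - 240° = 120°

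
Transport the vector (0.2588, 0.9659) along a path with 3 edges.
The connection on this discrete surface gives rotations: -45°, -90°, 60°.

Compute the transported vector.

Total rotation: (-45°) + (-90°) + 60° = -75°. Final vector: (1, 0)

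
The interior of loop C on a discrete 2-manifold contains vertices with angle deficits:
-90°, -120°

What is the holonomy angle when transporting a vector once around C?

Holonomy = total enclosed curvature = (-90°) + (-120°) = -210°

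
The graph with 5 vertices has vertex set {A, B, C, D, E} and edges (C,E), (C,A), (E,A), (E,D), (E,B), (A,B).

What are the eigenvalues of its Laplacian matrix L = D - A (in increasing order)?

Degrees: deg(A) = 3, deg(B) = 2, deg(C) = 2, deg(D) = 1, deg(E) = 4.
L = D − A with rows/columns ordered (A, B, C, D, E):
  [ 3, -1, -1,  0, -1]
  [-1,  2,  0,  0, -1]
  [-1,  0,  2,  0, -1]
  [ 0,  0,  0,  1, -1]
  [-1, -1, -1, -1,  4]
Characteristic polynomial: det(λI − L) = λ(λ − 1)(λ − 2)(λ − 4)(λ − 5).
Roots: λ = 0; (λ − 1) = 0 ⇒ λ = 1; (λ − 2) = 0 ⇒ λ = 2; (λ − 4) = 0 ⇒ λ = 4; (λ − 5) = 0 ⇒ λ = 5.
(Check: the roots sum (with multiplicity) to 12, matching trace L = Σdeg = 2·6 = 12.)
Laplacian eigenvalues (increasing order): [0.0, 1.0, 2.0, 4.0, 5.0]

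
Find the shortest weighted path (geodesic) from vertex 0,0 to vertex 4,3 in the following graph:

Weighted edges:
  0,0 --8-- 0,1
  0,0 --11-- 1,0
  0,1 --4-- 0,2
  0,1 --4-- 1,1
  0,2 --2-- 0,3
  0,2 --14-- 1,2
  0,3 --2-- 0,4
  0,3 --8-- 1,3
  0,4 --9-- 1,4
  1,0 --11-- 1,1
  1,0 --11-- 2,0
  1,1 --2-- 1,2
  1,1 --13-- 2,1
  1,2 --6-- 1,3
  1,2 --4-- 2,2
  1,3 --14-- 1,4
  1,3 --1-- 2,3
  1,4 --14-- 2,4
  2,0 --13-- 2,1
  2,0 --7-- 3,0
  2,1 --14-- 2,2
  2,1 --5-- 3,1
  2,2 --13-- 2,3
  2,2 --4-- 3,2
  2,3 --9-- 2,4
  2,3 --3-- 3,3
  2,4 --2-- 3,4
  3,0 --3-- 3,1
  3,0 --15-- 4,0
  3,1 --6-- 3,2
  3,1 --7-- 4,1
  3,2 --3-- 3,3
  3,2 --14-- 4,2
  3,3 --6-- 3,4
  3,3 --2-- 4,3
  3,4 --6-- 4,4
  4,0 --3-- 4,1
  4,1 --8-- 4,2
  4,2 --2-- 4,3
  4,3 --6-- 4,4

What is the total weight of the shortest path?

Shortest path: 0,0 → 0,1 → 1,1 → 1,2 → 1,3 → 2,3 → 3,3 → 4,3, total weight = 26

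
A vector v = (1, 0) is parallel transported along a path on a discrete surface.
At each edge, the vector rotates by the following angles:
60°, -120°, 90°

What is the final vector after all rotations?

Total rotation: 60° + (-120°) + 90° = 30°. Final vector: (0.8660, 0.5000)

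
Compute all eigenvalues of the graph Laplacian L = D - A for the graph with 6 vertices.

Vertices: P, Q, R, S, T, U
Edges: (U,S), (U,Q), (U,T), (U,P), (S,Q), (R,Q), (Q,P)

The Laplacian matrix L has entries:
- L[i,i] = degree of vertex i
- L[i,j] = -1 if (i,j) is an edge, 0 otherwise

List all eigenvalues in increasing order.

Degrees: deg(P) = 2, deg(Q) = 4, deg(R) = 1, deg(S) = 2, deg(T) = 1, deg(U) = 4.
L = D − A with rows/columns ordered (P, Q, R, S, T, U):
  [ 2, -1,  0,  0,  0, -1]
  [-1,  4, -1, -1,  0, -1]
  [ 0, -1,  1,  0,  0,  0]
  [ 0, -1,  0,  2,  0, -1]
  [ 0,  0,  0,  0,  1, -1]
  [-1, -1,  0, -1, -1,  4]
Characteristic polynomial: det(λI − L) = λ(λ² − 6λ + 4)(λ² − 6λ + 6)(λ − 2).
Roots: λ = 0; (λ² − 6λ + 4) = 0 ⇒ λ = 3 ± √5 ≈ 0.7639, 5.2361; (λ² − 6λ + 6) = 0 ⇒ λ = 3 ± √3 ≈ 1.2679, 4.7321; (λ − 2) = 0 ⇒ λ = 2.
(Check: the roots sum (with multiplicity) to 14, matching trace L = Σdeg = 2·7 = 14.)
Laplacian eigenvalues (increasing order): [0.0, 0.7639, 1.2679, 2.0, 4.7321, 5.2361]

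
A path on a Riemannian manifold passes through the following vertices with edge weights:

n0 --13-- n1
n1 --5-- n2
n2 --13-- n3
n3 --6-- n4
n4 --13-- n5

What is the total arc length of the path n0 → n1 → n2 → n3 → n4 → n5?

Arc length = 13 + 5 + 13 + 6 + 13 = 50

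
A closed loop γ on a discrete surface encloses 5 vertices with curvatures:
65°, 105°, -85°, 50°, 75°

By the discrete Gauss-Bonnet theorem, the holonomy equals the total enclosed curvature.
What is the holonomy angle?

Holonomy = total enclosed curvature = 65° + 105° + (-85°) + 50° + 75° = 210°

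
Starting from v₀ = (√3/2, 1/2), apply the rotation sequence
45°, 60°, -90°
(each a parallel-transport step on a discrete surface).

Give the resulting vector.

Total rotation: 45° + 60° + (-90°) = 15°. Final vector: (0.7071, 0.7071)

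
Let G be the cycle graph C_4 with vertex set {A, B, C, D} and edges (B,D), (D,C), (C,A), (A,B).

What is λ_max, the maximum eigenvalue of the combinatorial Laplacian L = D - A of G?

The cycle graph C_n has Laplacian eigenvalues λ_k = 2 − 2cos(2πk/n), k = 0, 1, …, n−1. Here n = 4:
k=0: 2 − 2cos(0) = 0.0; k=1: 2 − 2cos(π/2) = 2.0; k=2: 2 − 2cos(π) = 4.0; k=3: 2 − 2cos(3π/2) = 2.0.
Laplacian eigenvalues: [0.0, 2.0, 2.0, 4.0]. Largest eigenvalue (spectral radius) = 4.0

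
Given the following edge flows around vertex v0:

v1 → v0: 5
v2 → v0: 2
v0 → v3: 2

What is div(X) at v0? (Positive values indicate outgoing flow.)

Divergence = sum of outgoing flows = (-5) + (-2) + 2 = -5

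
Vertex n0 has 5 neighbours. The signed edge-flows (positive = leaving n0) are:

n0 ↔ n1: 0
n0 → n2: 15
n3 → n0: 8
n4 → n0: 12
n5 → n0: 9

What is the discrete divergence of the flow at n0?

Divergence = sum of outgoing flows = 0 + 15 + (-8) + (-12) + (-9) = -14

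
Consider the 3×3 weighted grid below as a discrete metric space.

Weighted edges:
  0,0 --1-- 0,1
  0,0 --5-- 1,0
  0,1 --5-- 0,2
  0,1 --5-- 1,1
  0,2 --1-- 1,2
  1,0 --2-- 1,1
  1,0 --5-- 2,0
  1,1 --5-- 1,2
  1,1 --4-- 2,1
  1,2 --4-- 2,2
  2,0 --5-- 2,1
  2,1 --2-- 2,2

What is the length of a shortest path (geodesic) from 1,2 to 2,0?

Shortest path: 1,2 → 2,2 → 2,1 → 2,0, total weight = 11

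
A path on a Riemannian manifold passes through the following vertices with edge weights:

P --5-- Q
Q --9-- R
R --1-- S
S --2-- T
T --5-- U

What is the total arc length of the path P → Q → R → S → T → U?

Arc length = 5 + 9 + 1 + 2 + 5 = 22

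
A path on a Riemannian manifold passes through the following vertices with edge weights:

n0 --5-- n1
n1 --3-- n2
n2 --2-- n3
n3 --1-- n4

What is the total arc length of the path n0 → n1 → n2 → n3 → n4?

Arc length = 5 + 3 + 2 + 1 = 11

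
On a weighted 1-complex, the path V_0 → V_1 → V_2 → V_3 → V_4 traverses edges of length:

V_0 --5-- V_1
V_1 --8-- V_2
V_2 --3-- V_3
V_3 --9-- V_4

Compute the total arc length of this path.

Arc length = 5 + 8 + 3 + 9 = 25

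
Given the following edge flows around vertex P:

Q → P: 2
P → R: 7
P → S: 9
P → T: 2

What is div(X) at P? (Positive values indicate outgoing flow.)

Divergence = sum of outgoing flows = (-2) + 7 + 9 + 2 = 16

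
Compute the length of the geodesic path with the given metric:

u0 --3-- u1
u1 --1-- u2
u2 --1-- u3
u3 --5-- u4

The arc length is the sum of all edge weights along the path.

Arc length = 3 + 1 + 1 + 5 = 10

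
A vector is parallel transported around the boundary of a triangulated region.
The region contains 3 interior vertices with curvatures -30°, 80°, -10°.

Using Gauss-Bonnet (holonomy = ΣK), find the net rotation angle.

Holonomy = total enclosed curvature = (-30°) + 80° + (-10°) = 40°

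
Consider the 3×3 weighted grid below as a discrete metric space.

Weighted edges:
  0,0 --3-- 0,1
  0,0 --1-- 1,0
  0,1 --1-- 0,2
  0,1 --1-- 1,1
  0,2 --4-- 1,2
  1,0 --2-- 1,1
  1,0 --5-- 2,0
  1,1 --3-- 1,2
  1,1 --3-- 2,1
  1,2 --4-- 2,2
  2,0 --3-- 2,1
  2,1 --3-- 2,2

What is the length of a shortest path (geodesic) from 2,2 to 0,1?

Shortest path: 2,2 → 2,1 → 1,1 → 0,1, total weight = 7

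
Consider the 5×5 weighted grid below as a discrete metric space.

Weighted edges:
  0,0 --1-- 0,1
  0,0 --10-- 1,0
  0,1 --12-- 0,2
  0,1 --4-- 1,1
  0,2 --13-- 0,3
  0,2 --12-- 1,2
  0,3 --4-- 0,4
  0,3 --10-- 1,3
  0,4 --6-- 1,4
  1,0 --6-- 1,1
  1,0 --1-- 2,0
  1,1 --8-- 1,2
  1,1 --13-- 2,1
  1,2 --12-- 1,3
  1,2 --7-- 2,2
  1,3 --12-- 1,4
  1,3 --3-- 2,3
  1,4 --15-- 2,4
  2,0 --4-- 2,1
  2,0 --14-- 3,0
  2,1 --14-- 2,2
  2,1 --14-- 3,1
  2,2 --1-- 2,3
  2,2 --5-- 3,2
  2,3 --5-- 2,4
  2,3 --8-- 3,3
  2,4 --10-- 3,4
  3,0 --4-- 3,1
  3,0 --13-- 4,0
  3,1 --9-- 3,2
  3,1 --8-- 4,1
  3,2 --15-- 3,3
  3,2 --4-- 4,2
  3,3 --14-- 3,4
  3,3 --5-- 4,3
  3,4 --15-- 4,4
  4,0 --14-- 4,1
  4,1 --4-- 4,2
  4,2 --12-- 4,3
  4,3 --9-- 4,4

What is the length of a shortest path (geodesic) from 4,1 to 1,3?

Shortest path: 4,1 → 4,2 → 3,2 → 2,2 → 2,3 → 1,3, total weight = 17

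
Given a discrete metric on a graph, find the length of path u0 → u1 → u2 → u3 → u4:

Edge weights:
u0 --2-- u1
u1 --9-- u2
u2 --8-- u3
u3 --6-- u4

Arc length = 2 + 9 + 8 + 6 = 25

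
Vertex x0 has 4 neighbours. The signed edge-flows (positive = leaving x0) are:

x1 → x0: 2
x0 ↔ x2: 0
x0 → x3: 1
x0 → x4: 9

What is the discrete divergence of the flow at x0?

Divergence = sum of outgoing flows = (-2) + 0 + 1 + 9 = 8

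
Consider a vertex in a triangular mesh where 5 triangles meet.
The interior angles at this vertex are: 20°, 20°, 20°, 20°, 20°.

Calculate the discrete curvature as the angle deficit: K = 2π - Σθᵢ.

Sum of angles = 100°. K = 360° - 100° = 260° = 13π/9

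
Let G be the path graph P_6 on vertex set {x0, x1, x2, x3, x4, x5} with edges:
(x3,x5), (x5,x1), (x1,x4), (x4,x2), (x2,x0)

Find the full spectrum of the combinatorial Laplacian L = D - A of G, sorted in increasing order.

The path graph P_n has Laplacian eigenvalues λ_k = 2 − 2cos(kπ/n), k = 0, 1, …, n−1. Here n = 6:
k=0: 2 − 2cos(0) = 0.0; k=1: 2 − 2cos(π/6) = 0.2679; k=2: 2 − 2cos(π/3) = 1.0; k=3: 2 − 2cos(π/2) = 2.0; k=4: 2 − 2cos(2π/3) = 3.0; k=5: 2 − 2cos(5π/6) = 3.7321.
Laplacian eigenvalues (increasing order): [0.0, 0.2679, 1.0, 2.0, 3.0, 3.7321]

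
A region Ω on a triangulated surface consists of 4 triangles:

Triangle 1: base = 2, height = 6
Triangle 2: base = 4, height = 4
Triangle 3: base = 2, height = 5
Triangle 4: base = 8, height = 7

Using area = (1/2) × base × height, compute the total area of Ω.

(1/2)×2×6 + (1/2)×4×4 + (1/2)×2×5 + (1/2)×8×7 = 47.0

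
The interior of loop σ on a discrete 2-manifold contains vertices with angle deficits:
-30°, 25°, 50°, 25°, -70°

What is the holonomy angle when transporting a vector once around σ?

Holonomy = total enclosed curvature = (-30°) + 25° + 50° + 25° + (-70°) = 0°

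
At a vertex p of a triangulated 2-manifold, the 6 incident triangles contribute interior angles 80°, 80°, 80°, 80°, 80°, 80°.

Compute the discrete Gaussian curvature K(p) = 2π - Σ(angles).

Sum of angles = 480°. K = 360° - 480° = -120°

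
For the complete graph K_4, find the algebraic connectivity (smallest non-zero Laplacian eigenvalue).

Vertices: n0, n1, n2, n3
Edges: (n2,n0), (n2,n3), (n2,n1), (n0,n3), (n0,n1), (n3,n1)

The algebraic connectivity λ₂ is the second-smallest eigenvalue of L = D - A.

For the complete graph K_n, L = nI − J (J = all-ones matrix). J has eigenvalues n (once, eigenvector 𝟙) and 0 (multiplicity n−1), so L has eigenvalues 0 (once) and n (multiplicity n−1). Here n = 4: eigenvalue 0 once and 4 with multiplicity 3.
Laplacian eigenvalues: [0.0, 4.0, 4.0, 4.0]. Algebraic connectivity (smallest non-zero eigenvalue) = 4.0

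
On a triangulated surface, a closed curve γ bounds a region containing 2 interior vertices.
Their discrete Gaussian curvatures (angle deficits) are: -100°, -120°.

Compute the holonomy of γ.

Holonomy = total enclosed curvature = (-100°) + (-120°) = -220°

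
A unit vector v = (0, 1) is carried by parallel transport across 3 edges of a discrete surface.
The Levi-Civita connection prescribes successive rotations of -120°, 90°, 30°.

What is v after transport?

Total rotation: (-120°) + 90° + 30° = 0°. Final vector: (0, 1)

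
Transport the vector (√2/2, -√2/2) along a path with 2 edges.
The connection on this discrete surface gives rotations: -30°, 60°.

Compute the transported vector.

Total rotation: (-30°) + 60° = 30°. Final vector: (0.9659, -0.2588)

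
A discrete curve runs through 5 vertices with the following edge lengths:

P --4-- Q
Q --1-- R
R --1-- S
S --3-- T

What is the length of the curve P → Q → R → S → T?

Arc length = 4 + 1 + 1 + 3 = 9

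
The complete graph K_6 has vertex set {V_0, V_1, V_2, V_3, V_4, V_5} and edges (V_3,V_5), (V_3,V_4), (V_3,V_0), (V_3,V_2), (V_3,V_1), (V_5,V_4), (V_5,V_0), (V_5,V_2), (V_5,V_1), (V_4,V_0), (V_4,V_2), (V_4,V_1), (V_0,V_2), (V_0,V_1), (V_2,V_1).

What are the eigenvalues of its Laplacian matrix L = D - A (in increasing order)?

For the complete graph K_n, L = nI − J (J = all-ones matrix). J has eigenvalues n (once, eigenvector 𝟙) and 0 (multiplicity n−1), so L has eigenvalues 0 (once) and n (multiplicity n−1). Here n = 6: eigenvalue 0 once and 6 with multiplicity 5.
Laplacian eigenvalues (increasing order): [0.0, 6.0, 6.0, 6.0, 6.0, 6.0]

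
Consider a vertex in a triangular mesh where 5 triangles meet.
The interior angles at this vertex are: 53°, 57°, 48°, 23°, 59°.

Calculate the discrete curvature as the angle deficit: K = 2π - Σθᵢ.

Sum of angles = 240°. K = 360° - 240° = 120° = 2π/3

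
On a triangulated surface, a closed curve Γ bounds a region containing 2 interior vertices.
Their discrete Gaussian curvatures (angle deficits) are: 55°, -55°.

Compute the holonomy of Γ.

Holonomy = total enclosed curvature = 55° + (-55°) = 0°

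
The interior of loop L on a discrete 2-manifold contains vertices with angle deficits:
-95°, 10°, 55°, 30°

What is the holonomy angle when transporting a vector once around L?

Holonomy = total enclosed curvature = (-95°) + 10° + 55° + 30° = 0°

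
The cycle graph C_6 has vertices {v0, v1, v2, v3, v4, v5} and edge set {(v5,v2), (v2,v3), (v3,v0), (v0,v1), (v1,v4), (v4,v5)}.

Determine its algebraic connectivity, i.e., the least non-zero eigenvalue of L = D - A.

The cycle graph C_n has Laplacian eigenvalues λ_k = 2 − 2cos(2πk/n), k = 0, 1, …, n−1. Here n = 6:
k=0: 2 − 2cos(0) = 0.0; k=1: 2 − 2cos(π/3) = 1.0; k=2: 2 − 2cos(2π/3) = 3.0; k=3: 2 − 2cos(π) = 4.0; k=4: 2 − 2cos(4π/3) = 3.0; k=5: 2 − 2cos(5π/3) = 1.0.
Laplacian eigenvalues: [0.0, 1.0, 1.0, 3.0, 3.0, 4.0]. Algebraic connectivity (smallest non-zero eigenvalue) = 1.0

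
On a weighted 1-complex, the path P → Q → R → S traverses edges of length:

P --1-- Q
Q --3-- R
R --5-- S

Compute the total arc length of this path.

Arc length = 1 + 3 + 5 = 9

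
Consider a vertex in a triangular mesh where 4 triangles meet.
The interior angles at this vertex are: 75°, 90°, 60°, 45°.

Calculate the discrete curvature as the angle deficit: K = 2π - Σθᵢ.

Sum of angles = 270°. K = 360° - 270° = 90° = π/2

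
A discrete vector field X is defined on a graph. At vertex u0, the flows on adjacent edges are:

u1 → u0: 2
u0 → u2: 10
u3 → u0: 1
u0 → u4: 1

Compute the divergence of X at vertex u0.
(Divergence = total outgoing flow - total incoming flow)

Divergence = sum of outgoing flows = (-2) + 10 + (-1) + 1 = 8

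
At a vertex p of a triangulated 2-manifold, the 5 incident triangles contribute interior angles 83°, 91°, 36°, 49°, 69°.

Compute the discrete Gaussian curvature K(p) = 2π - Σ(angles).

Sum of angles = 328°. K = 360° - 328° = 32° = 8π/45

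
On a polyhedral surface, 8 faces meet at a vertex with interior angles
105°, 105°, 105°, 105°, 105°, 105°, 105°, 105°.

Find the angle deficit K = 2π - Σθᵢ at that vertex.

Sum of angles = 840°. K = 360° - 840° = -480°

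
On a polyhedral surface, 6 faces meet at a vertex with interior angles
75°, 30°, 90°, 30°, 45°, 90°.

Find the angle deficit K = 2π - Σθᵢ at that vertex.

Sum of angles = 360°. K = 360° - 360° = 0°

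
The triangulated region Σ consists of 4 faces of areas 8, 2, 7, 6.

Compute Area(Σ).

8 + 2 + 7 + 6 = 23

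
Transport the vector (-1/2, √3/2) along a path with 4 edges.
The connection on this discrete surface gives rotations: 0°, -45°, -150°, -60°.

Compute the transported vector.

Total rotation: 0° + (-45°) + (-150°) + (-60°) = -255° ≡ 105° (mod 360°). Final vector: (-0.7071, -0.7071)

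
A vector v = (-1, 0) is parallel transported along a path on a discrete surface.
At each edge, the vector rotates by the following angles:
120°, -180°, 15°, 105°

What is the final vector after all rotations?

Total rotation: 120° + (-180°) + 15° + 105° = 60°. Final vector: (-0.5000, -0.8660)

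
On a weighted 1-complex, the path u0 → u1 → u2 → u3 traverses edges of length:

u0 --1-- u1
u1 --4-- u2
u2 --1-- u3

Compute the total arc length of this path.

Arc length = 1 + 4 + 1 = 6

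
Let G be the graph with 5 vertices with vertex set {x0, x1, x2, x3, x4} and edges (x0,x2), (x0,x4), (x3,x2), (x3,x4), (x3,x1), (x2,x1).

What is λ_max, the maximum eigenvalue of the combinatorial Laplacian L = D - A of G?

Degrees: deg(x0) = 2, deg(x1) = 2, deg(x2) = 3, deg(x3) = 3, deg(x4) = 2.
L = D − A with rows/columns ordered (x0, x1, x2, x3, x4):
  [ 2,  0, -1,  0, -1]
  [ 0,  2, -1, -1,  0]
  [-1, -1,  3, -1,  0]
  [ 0, -1, -1,  3, -1]
  [-1,  0,  0, -1,  2]
Characteristic polynomial: det(λI − L) = λ(λ² − 5λ + 5)(λ² − 7λ + 11).
Roots: λ = 0; (λ² − 5λ + 5) = 0 ⇒ λ = (5 ± √5)/2 ≈ 1.382, 3.618; (λ² − 7λ + 11) = 0 ⇒ λ = (7 ± √5)/2 ≈ 2.382, 4.618.
(Check: the roots sum (with multiplicity) to 12, matching trace L = Σdeg = 2·6 = 12.)
Laplacian eigenvalues: [0.0, 1.382, 2.382, 3.618, 4.618]. Largest eigenvalue (spectral radius) = 4.618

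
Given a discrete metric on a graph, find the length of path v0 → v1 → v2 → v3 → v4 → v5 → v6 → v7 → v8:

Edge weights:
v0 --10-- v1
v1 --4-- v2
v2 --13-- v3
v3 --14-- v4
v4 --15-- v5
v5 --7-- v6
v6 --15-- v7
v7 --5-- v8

Arc length = 10 + 4 + 13 + 14 + 15 + 7 + 15 + 5 = 83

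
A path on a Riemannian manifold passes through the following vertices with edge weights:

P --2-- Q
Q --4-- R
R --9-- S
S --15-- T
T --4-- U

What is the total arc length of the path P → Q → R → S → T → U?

Arc length = 2 + 4 + 9 + 15 + 4 = 34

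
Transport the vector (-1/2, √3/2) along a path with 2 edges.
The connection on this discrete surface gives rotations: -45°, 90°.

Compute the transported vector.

Total rotation: (-45°) + 90° = 45°. Final vector: (-0.9659, 0.2588)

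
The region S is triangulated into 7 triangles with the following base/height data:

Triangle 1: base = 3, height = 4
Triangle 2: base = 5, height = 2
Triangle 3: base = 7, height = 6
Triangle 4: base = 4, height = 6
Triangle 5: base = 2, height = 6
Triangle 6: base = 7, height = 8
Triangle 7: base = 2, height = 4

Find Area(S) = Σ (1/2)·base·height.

(1/2)×3×4 + (1/2)×5×2 + (1/2)×7×6 + (1/2)×4×6 + (1/2)×2×6 + (1/2)×7×8 + (1/2)×2×4 = 82.0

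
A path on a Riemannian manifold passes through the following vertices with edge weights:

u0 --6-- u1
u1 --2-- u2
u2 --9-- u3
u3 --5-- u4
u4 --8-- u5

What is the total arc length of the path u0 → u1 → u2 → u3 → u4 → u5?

Arc length = 6 + 2 + 9 + 5 + 8 = 30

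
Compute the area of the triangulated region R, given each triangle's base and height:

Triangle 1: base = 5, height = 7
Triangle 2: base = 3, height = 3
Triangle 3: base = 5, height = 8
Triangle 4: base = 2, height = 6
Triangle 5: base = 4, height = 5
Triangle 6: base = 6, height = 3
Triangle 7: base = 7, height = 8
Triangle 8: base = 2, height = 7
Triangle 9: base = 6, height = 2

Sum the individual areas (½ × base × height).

(1/2)×5×7 + (1/2)×3×3 + (1/2)×5×8 + (1/2)×2×6 + (1/2)×4×5 + (1/2)×6×3 + (1/2)×7×8 + (1/2)×2×7 + (1/2)×6×2 = 108.0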